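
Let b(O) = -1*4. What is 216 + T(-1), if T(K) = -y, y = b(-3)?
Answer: 220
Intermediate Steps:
b(O) = -4
y = -4
T(K) = 4 (T(K) = -1*(-4) = 4)
216 + T(-1) = 216 + 4 = 220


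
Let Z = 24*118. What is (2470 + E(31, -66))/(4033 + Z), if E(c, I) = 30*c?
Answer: 680/1373 ≈ 0.49527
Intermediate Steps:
Z = 2832
(2470 + E(31, -66))/(4033 + Z) = (2470 + 30*31)/(4033 + 2832) = (2470 + 930)/6865 = 3400*(1/6865) = 680/1373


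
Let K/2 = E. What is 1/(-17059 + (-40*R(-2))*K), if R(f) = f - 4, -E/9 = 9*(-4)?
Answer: 1/138461 ≈ 7.2222e-6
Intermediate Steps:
E = 324 (E = -81*(-4) = -9*(-36) = 324)
K = 648 (K = 2*324 = 648)
R(f) = -4 + f
1/(-17059 + (-40*R(-2))*K) = 1/(-17059 - 40*(-4 - 2)*648) = 1/(-17059 - 40*(-6)*648) = 1/(-17059 + 240*648) = 1/(-17059 + 155520) = 1/138461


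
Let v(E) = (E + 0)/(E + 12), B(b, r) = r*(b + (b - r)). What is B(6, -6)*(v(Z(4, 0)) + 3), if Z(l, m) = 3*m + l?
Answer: -351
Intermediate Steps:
Z(l, m) = l + 3*m
B(b, r) = r*(-r + 2*b)
v(E) = E/(12 + E)
B(6, -6)*(v(Z(4, 0)) + 3) = (-6*(-1*(-6) + 2*6))*((4 + 3*0)/(12 + (4 + 3*0)) + 3) = (-6*(6 + 12))*((4 + 0)/(12 + (4 + 0)) + 3) = (-6*18)*(4/(12 + 4) + 3) = -108*(4/16 + 3) = -108*(4*(1/16) + 3) = -108*(¼ + 3) = -108*13/4 = -351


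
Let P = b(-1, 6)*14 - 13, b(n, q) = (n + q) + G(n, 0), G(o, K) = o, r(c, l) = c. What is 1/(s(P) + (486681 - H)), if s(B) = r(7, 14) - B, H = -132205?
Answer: 1/618850 ≈ 1.6159e-6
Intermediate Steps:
b(n, q) = q + 2*n (b(n, q) = (n + q) + n = q + 2*n)
P = 43 (P = (6 + 2*(-1))*14 - 13 = (6 - 2)*14 - 13 = 4*14 - 13 = 56 - 13 = 43)
s(B) = 7 - B
1/(s(P) + (486681 - H)) = 1/((7 - 1*43) + (486681 - 1*(-132205))) = 1/((7 - 43) + (486681 + 132205)) = 1/(-36 + 618886) = 1/618850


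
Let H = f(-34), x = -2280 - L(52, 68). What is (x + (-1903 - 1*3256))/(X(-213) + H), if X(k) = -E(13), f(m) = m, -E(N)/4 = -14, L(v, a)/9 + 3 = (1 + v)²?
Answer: 32693/90 ≈ 363.26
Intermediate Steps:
L(v, a) = -27 + 9*(1 + v)²
E(N) = 56 (E(N) = -4*(-14) = 56)
X(k) = -56 (X(k) = -1*56 = -56)
x = -27534 (x = -2280 - (-27 + 9*(1 + 52)²) = -2280 - (-27 + 9*53²) = -2280 - (-27 + 9*2809) = -2280 - (-27 + 25281) = -2280 - 1*25254 = -2280 - 25254 = -27534)
H = -34
(x + (-1903 - 1*3256))/(X(-213) + H) = (-27534 + (-1903 - 1*3256))/(-56 - 34) = (-27534 + (-1903 - 3256))/(-90) = (-27534 - 5159)*(-1/90) = -32693*(-1/90) = 32693/90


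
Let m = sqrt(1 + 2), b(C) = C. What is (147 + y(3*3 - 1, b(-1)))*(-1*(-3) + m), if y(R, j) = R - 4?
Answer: 453 + 151*sqrt(3) ≈ 714.54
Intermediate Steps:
y(R, j) = -4 + R
m = sqrt(3) ≈ 1.7320
(147 + y(3*3 - 1, b(-1)))*(-1*(-3) + m) = (147 + (-4 + (3*3 - 1)))*(-1*(-3) + sqrt(3)) = (147 + (-4 + (9 - 1)))*(3 + sqrt(3)) = (147 + (-4 + 8))*(3 + sqrt(3)) = (147 + 4)*(3 + sqrt(3)) = 151*(3 + sqrt(3)) = 453 + 151*sqrt(3)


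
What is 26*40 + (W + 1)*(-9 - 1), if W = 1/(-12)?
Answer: 6185/6 ≈ 1030.8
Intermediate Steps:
W = -1/12 ≈ -0.083333
26*40 + (W + 1)*(-9 - 1) = 26*40 + (-1/12 + 1)*(-9 - 1) = 1040 + (11/12)*(-10) = 1040 - 55/6 = 6185/6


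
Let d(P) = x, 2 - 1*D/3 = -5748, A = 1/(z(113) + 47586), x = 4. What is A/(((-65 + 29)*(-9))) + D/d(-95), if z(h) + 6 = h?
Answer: 66639044251/15452532 ≈ 4312.5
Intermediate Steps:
z(h) = -6 + h
A = 1/47693 (A = 1/((-6 + 113) + 47586) = 1/(107 + 47586) = 1/47693 ≈ 2.0967e-5)
D = 17250 (D = 6 - 3*(-5748) = 6 + 17244 = 17250)
d(P) = 4
A/(((-65 + 29)*(-9))) + D/d(-95) = 1/(47693*(((-65 + 29)*(-9)))) + 17250/4 = 1/(47693*((-36*(-9)))) + 17250*(1/4) = (1/47693)/324 + 8625/2 = (1/47693)*(1/324) + 8625/2 = 1/15452532 + 8625/2 = 66639044251/15452532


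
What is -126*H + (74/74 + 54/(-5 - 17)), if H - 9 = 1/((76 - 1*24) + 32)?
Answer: -25013/22 ≈ -1137.0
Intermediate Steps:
H = 757/84 (H = 9 + 1/((76 - 1*24) + 32) = 9 + 1/((76 - 24) + 32) = 9 + 1/(52 + 32) = 9 + 1/84 = 757/84 ≈ 9.0119)
-126*H + (74/74 + 54/(-5 - 17)) = -126*757/84 + (74/74 + 54/(-5 - 17)) = -2271/2 + (74*(1/74) + 54/(-22)) = -2271/2 + (1 + 54*(-1/22)) = -2271/2 + (1 - 27/11) = -2271/2 - 16/11 = -25013/22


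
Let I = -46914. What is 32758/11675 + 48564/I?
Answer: 161637352/91286825 ≈ 1.7707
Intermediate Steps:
32758/11675 + 48564/I = 32758/11675 + 48564/(-46914) = 32758*(1/11675) + 48564*(-1/46914) = 32758/11675 - 8094/7819 = 161637352/91286825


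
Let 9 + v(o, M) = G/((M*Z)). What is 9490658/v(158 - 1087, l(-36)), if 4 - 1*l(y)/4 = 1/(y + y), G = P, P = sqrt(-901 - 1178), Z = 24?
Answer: -12682707949088/12029103 - 10971200648*I*sqrt(231)/12029103 ≈ -1.0543e+6 - 13862.0*I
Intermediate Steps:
P = 3*I*sqrt(231) (P = sqrt(-2079) = 3*I*sqrt(231) ≈ 45.596*I)
G = 3*I*sqrt(231) ≈ 45.596*I
l(y) = 16 - 2/y (l(y) = 16 - 4/(y + y) = 16 - 4*1/(2*y) = 16 - 2/y)
v(o, M) = -9 + I*sqrt(231)/(8*M) (v(o, M) = -9 + (3*I*sqrt(231))/((M*24)) = -9 + (3*I*sqrt(231))/((24*M)) = -9 + (3*I*sqrt(231))*(1/(24*M)) = -9 + I*sqrt(231)/(8*M))
9490658/v(158 - 1087, l(-36)) = 9490658/(-9 + I*sqrt(231)/(8*(16 - 2/(-36)))) = 9490658/(-9 + I*sqrt(231)/(8*(16 - 2*(-1/36)))) = 9490658/(-9 + I*sqrt(231)/(8*(16 + 1/18))) = 9490658/(-9 + I*sqrt(231)/(8*(289/18))) = 9490658/(-9 + (1/8)*I*sqrt(231)*(18/289)) = 9490658/(-9 + 9*I*sqrt(231)/1156)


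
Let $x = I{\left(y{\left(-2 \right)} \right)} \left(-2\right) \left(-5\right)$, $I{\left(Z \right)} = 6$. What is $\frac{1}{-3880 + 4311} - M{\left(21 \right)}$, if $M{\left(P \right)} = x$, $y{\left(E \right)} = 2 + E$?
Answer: $- \frac{25859}{431} \approx -59.998$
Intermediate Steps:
$x = 60$ ($x = 6 \left(-2\right) \left(-5\right) = \left(-12\right) \left(-5\right) = 60$)
$M{\left(P \right)} = 60$
$\frac{1}{-3880 + 4311} - M{\left(21 \right)} = \frac{1}{-3880 + 4311} - 60 = \frac{1}{431} - 60 = - \frac{25859}{431}$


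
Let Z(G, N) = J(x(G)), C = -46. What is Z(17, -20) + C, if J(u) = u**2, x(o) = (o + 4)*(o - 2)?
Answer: 99179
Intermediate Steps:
x(o) = (-2 + o)*(4 + o) (x(o) = (4 + o)*(-2 + o) = (-2 + o)*(4 + o))
Z(G, N) = (-8 + G**2 + 2*G)**2
Z(17, -20) + C = (-8 + 17**2 + 2*17)**2 - 46 = (-8 + 289 + 34)**2 - 46 = 315**2 - 46 = 99225 - 46 = 99179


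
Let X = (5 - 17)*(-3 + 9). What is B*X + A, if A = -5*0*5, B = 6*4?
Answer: -1728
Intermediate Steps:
B = 24
X = -72 (X = -12*6 = -72)
A = 0 (A = 0*5 = 0)
B*X + A = 24*(-72) + 0 = -1728 + 0 = -1728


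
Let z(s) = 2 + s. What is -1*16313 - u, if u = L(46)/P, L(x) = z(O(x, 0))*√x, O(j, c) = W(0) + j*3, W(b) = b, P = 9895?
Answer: -16313 - 28*√46/1979 ≈ -16313.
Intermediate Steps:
O(j, c) = 3*j (O(j, c) = 0 + j*3 = 0 + 3*j = 3*j)
L(x) = √x*(2 + 3*x) (L(x) = (2 + 3*x)*√x = √x*(2 + 3*x))
u = 28*√46/1979 (u = (√46*(2 + 3*46))/9895 = (√46*(2 + 138))*(1/9895) = (√46*140)*(1/9895) = (140*√46)*(1/9895) = 28*√46/1979 ≈ 0.095960)
-1*16313 - u = -1*16313 - 28*√46/1979 = -16313 - 28*√46/1979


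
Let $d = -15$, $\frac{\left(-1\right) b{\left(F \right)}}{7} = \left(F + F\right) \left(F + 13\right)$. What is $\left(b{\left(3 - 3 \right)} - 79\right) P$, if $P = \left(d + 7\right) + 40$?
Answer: $-2528$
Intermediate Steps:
$b{\left(F \right)} = - 14 F \left(13 + F\right)$ ($b{\left(F \right)} = - 7 \left(F + F\right) \left(F + 13\right) = - 7 \cdot 2 F \left(13 + F\right) = - 14 F \left(13 + F\right)$)
$P = 32$ ($P = \left(-15 + 7\right) + 40 = -8 + 40 = 32$)
$\left(b{\left(3 - 3 \right)} - 79\right) P = \left(- 14 \left(3 - 3\right) \left(13 + \left(3 - 3\right)\right) - 79\right) 32 = \left(\left(-14\right) 0 \left(13 + 0\right) - 79\right) 32 = \left(\left(-14\right) 0 \cdot 13 - 79\right) 32 = \left(0 - 79\right) 32 = \left(-79\right) 32 = -2528$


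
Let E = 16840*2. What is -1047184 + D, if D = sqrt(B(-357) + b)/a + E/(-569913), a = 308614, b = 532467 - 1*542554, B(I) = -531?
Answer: -596803808672/569913 + I*sqrt(10618)/308614 ≈ -1.0472e+6 + 0.00033389*I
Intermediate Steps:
b = -10087 (b = 532467 - 542554 = -10087)
E = 33680
D = -33680/569913 + I*sqrt(10618)/308614 (D = sqrt(-531 - 10087)/308614 + 33680/(-569913) = sqrt(-10618)*(1/308614) + 33680*(-1/569913) = (I*sqrt(10618))*(1/308614) - 33680/569913 = I*sqrt(10618)/308614 - 33680/569913 = -33680/569913 + I*sqrt(10618)/308614 ≈ -0.059097 + 0.00033389*I)
-1047184 + D = -1047184 + (-33680/569913 + I*sqrt(10618)/308614) = -596803808672/569913 + I*sqrt(10618)/308614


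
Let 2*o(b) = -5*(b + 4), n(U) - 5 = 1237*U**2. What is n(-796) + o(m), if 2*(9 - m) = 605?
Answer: 3135134883/4 ≈ 7.8378e+8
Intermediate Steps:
n(U) = 5 + 1237*U**2
m = -587/2 (m = 9 - 1/2*605 = 9 - 605/2 = -587/2 ≈ -293.50)
o(b) = -10 - 5*b/2 (o(b) = (-5*(b + 4))/2 = (-5*(4 + b))/2 = (-20 - 5*b)/2 = -10 - 5*b/2)
n(-796) + o(m) = (5 + 1237*(-796)**2) + (-10 - 5/2*(-587/2)) = (5 + 1237*633616) + (-10 + 2935/4) = (5 + 783782992) + 2895/4 = 783782997 + 2895/4 = 3135134883/4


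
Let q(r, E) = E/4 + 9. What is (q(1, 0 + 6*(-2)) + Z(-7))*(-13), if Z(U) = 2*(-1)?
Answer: -52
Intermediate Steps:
q(r, E) = 9 + E/4 (q(r, E) = E/4 + 9 = 9 + E/4)
Z(U) = -2
(q(1, 0 + 6*(-2)) + Z(-7))*(-13) = ((9 + (0 + 6*(-2))/4) - 2)*(-13) = ((9 + (0 - 12)/4) - 2)*(-13) = ((9 + (1/4)*(-12)) - 2)*(-13) = ((9 - 3) - 2)*(-13) = (6 - 2)*(-13) = 4*(-13) = -52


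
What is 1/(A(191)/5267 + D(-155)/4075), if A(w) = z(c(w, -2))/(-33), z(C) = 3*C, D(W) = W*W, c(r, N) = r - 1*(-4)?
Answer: 9443731/55645672 ≈ 0.16971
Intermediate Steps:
c(r, N) = 4 + r (c(r, N) = r + 4 = 4 + r)
D(W) = W²
A(w) = -4/11 - w/11 (A(w) = (3*(4 + w))/(-33) = (12 + 3*w)*(-1/33) = -4/11 - w/11)
1/(A(191)/5267 + D(-155)/4075) = 1/((-4/11 - 1/11*191)/5267 + (-155)²/4075) = 1/((-4/11 - 191/11)*(1/5267) + 24025*(1/4075)) = 1/(-195/11*1/5267 + 961/163) = 1/(-195/57937 + 961/163) = 1/(55645672/9443731) = 9443731/55645672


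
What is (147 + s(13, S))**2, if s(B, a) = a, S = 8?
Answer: 24025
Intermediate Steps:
(147 + s(13, S))**2 = (147 + 8)**2 = 155**2 = 24025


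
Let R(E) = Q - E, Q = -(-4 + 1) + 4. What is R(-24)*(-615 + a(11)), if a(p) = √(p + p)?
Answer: -19065 + 31*√22 ≈ -18920.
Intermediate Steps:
Q = 7 (Q = -1*(-3) + 4 = 3 + 4 = 7)
R(E) = 7 - E
a(p) = √2*√p (a(p) = √(2*p) = √2*√p)
R(-24)*(-615 + a(11)) = (7 - 1*(-24))*(-615 + √2*√11) = (7 + 24)*(-615 + √22) = 31*(-615 + √22) = -19065 + 31*√22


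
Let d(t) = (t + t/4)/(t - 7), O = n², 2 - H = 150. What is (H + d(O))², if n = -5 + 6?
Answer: 12652249/576 ≈ 21966.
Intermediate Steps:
H = -148 (H = 2 - 1*150 = 2 - 150 = -148)
n = 1
O = 1 (O = 1² = 1)
d(t) = 5*t/(4*(-7 + t)) (d(t) = (t + t*(¼))/(-7 + t) = (t + t/4)/(-7 + t) = (5*t/4)/(-7 + t) = 5*t/(4*(-7 + t)))
(H + d(O))² = (-148 + (5/4)*1/(-7 + 1))² = (-148 + (5/4)*1/(-6))² = (-148 + (5/4)*1*(-⅙))² = (-148 - 5/24)² = (-3557/24)² = 12652249/576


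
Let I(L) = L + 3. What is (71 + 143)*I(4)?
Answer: 1498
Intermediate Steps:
I(L) = 3 + L
(71 + 143)*I(4) = (71 + 143)*(3 + 4) = 214*7 = 1498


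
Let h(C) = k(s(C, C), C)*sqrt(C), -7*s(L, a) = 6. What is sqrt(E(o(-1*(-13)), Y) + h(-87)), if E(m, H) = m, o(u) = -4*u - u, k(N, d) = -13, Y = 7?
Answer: sqrt(-65 - 13*I*sqrt(87)) ≈ 6.0241 - 10.064*I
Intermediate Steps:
s(L, a) = -6/7 (s(L, a) = -1/7*6 = -6/7)
o(u) = -5*u
h(C) = -13*sqrt(C)
sqrt(E(o(-1*(-13)), Y) + h(-87)) = sqrt(-(-5)*(-13) - 13*I*sqrt(87)) = sqrt(-5*13 - 13*I*sqrt(87)) = sqrt(-65 - 13*I*sqrt(87))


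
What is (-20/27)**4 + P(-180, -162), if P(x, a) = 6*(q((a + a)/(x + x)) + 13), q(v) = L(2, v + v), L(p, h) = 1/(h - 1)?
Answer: 91196411/1062882 ≈ 85.801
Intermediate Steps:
L(p, h) = 1/(-1 + h)
q(v) = 1/(-1 + 2*v) (q(v) = 1/(-1 + (v + v)) = 1/(-1 + 2*v))
P(x, a) = 78 + 6/(-1 + 2*a/x) (P(x, a) = 6*(1/(-1 + 2*((a + a)/(x + x))) + 13) = 6*(1/(-1 + 2*((2*a)/((2*x)))) + 13) = 6*(1/(-1 + 2*((2*a)*(1/(2*x)))) + 13) = 6*(1/(-1 + 2*(a/x)) + 13) = 6*(1/(-1 + 2*a/x) + 13) = 6*(13 + 1/(-1 + 2*a/x)) = 78 + 6/(-1 + 2*a/x))
(-20/27)**4 + P(-180, -162) = (-20/27)**4 + 12*(-6*(-180) + 13*(-162))/(-1*(-180) + 2*(-162)) = (-20*1/27)**4 + 12*(1080 - 2106)/(180 - 324) = (-20/27)**4 + 12*(-1026)/(-144) = 160000/531441 + 12*(-1/144)*(-1026) = 160000/531441 + 171/2 = 91196411/1062882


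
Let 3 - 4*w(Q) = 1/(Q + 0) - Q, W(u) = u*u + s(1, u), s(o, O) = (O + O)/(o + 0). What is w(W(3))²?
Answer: 72361/3600 ≈ 20.100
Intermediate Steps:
s(o, O) = 2*O/o (s(o, O) = (2*O)/o = 2*O/o)
W(u) = u² + 2*u (W(u) = u*u + 2*u/1 = u² + 2*u*1 = u² + 2*u)
w(Q) = ¾ - 1/(4*Q) + Q/4 (w(Q) = ¾ - (1/(Q + 0) - Q)/4 = ¾ - (1/Q - Q)/4 = ¾ + (-1/(4*Q) + Q/4) = ¾ - 1/(4*Q) + Q/4)
w(W(3))² = ((-1 + (3*(2 + 3))*(3 + 3*(2 + 3)))/(4*((3*(2 + 3)))))² = ((-1 + (3*5)*(3 + 3*5))/(4*((3*5))))² = ((¼)*(-1 + 15*(3 + 15))/15)² = ((¼)*(1/15)*(-1 + 15*18))² = ((¼)*(1/15)*(-1 + 270))² = ((¼)*(1/15)*269)² = (269/60)² = 72361/3600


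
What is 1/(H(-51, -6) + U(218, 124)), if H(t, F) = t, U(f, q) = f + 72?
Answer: 1/239 ≈ 0.0041841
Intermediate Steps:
U(f, q) = 72 + f
1/(H(-51, -6) + U(218, 124)) = 1/(-51 + (72 + 218)) = 1/(-51 + 290) = 1/239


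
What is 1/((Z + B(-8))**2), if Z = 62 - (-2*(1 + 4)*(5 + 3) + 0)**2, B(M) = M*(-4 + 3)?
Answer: 1/40068900 ≈ 2.4957e-8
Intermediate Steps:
B(M) = -M (B(M) = M*(-1) = -M)
Z = -6338 (Z = 62 - (-10*8 + 0)**2 = 62 - (-2*40 + 0)**2 = 62 - (-80 + 0)**2 = 62 - 1*(-80)**2 = 62 - 1*6400 = 62 - 6400 = -6338)
1/((Z + B(-8))**2) = 1/((-6338 - 1*(-8))**2) = 1/((-6338 + 8)**2) = 1/((-6330)**2) = 1/40068900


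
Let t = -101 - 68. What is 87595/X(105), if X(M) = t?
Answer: -87595/169 ≈ -518.31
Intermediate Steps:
t = -169
X(M) = -169
87595/X(105) = 87595/(-169) = 87595*(-1/169) = -87595/169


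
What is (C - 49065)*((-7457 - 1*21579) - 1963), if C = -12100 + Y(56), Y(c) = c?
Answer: 1894317891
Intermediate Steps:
C = -12044 (C = -12100 + 56 = -12044)
(C - 49065)*((-7457 - 1*21579) - 1963) = (-12044 - 49065)*((-7457 - 1*21579) - 1963) = -61109*((-7457 - 21579) - 1963) = -61109*(-29036 - 1963) = -61109*(-30999) = 1894317891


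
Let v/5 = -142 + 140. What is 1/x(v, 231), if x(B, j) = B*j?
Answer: -1/2310 ≈ -0.00043290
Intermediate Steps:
v = -10 (v = 5*(-142 + 140) = 5*(-2) = -10)
1/x(v, 231) = 1/(-10*231) = 1/(-2310) = -1/2310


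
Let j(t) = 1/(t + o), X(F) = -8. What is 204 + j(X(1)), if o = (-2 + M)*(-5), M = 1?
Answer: 611/3 ≈ 203.67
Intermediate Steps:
o = 5 (o = (-2 + 1)*(-5) = -1*(-5) = 5)
j(t) = 1/(5 + t) (j(t) = 1/(t + 5) = 1/(5 + t))
204 + j(X(1)) = 204 + 1/(5 - 8) = 204 + 1/(-3) = 204 - ⅓ = 611/3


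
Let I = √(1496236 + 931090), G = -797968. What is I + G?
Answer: -797968 + √2427326 ≈ -7.9641e+5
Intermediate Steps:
I = √2427326 ≈ 1558.0
I + G = √2427326 - 797968 = -797968 + √2427326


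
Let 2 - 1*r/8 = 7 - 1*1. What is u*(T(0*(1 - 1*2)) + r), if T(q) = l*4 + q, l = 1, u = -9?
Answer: 252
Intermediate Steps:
T(q) = 4 + q (T(q) = 1*4 + q = 4 + q)
r = -32 (r = 16 - 8*(7 - 1*1) = 16 - 8*(7 - 1) = 16 - 8*6 = 16 - 48 = -32)
u*(T(0*(1 - 1*2)) + r) = -9*((4 + 0*(1 - 1*2)) - 32) = -9*((4 + 0*(1 - 2)) - 32) = -9*((4 + 0*(-1)) - 32) = -9*((4 + 0) - 32) = -9*(4 - 32) = -9*(-28) = 252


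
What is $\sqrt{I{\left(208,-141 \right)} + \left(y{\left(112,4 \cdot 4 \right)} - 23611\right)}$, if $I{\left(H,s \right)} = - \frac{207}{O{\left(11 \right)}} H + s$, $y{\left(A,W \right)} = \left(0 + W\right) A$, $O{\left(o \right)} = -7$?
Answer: $\frac{6 i \sqrt{21518}}{7} \approx 125.73 i$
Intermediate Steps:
$y{\left(A,W \right)} = A W$ ($y{\left(A,W \right)} = W A = A W$)
$I{\left(H,s \right)} = s + \frac{207 H}{7}$ ($I{\left(H,s \right)} = - \frac{207}{-7} H + s = \left(-207\right) \left(- \frac{1}{7}\right) H + s = \frac{207 H}{7} + s = s + \frac{207 H}{7}$)
$\sqrt{I{\left(208,-141 \right)} + \left(y{\left(112,4 \cdot 4 \right)} - 23611\right)} = \sqrt{\left(-141 + \frac{207}{7} \cdot 208\right) - \left(23611 - 112 \cdot 4 \cdot 4\right)} = \sqrt{\left(-141 + \frac{43056}{7}\right) + \left(112 \cdot 16 - 23611\right)} = \sqrt{\frac{42069}{7} + \left(1792 - 23611\right)} = \sqrt{\frac{42069}{7} - 21819} = \sqrt{- \frac{110664}{7}} = \frac{6 i \sqrt{21518}}{7}$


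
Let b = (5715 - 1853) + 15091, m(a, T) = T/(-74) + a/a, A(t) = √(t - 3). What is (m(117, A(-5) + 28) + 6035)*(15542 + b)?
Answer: 7703354410/37 - 34495*I*√2/37 ≈ 2.082e+8 - 1318.5*I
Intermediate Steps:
A(t) = √(-3 + t)
m(a, T) = 1 - T/74 (m(a, T) = T*(-1/74) + 1 = -T/74 + 1 = 1 - T/74)
b = 18953 (b = 3862 + 15091 = 18953)
(m(117, A(-5) + 28) + 6035)*(15542 + b) = ((1 - (√(-3 - 5) + 28)/74) + 6035)*(15542 + 18953) = ((1 - (√(-8) + 28)/74) + 6035)*34495 = ((1 - (2*I*√2 + 28)/74) + 6035)*34495 = ((1 - (28 + 2*I*√2)/74) + 6035)*34495 = ((1 + (-14/37 - I*√2/37)) + 6035)*34495 = ((23/37 - I*√2/37) + 6035)*34495 = (223318/37 - I*√2/37)*34495 = 7703354410/37 - 34495*I*√2/37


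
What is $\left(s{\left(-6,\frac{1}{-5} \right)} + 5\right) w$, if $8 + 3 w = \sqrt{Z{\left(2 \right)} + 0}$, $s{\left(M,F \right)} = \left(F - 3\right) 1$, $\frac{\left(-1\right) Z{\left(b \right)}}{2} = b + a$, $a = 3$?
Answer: $- \frac{24}{5} + \frac{3 i \sqrt{10}}{5} \approx -4.8 + 1.8974 i$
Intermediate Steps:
$Z{\left(b \right)} = -6 - 2 b$ ($Z{\left(b \right)} = - 2 \left(b + 3\right) = - 2 \left(3 + b\right) = -6 - 2 b$)
$s{\left(M,F \right)} = -3 + F$ ($s{\left(M,F \right)} = \left(-3 + F\right) 1 = -3 + F$)
$w = - \frac{8}{3} + \frac{i \sqrt{10}}{3}$ ($w = - \frac{8}{3} + \frac{\sqrt{\left(-6 - 4\right) + 0}}{3} = - \frac{8}{3} + \frac{\sqrt{-10 + 0}}{3} = - \frac{8}{3} + \frac{\sqrt{-10}}{3} = - \frac{8}{3} + \frac{i \sqrt{10}}{3} \approx -2.6667 + 1.0541 i$)
$\left(s{\left(-6,\frac{1}{-5} \right)} + 5\right) w = \left(\left(-3 + \frac{1}{-5}\right) + 5\right) \left(- \frac{8}{3} + \frac{i \sqrt{10}}{3}\right) = \left(\left(-3 - \frac{1}{5}\right) + 5\right) \left(- \frac{8}{3} + \frac{i \sqrt{10}}{3}\right) = \left(- \frac{16}{5} + 5\right) \left(- \frac{8}{3} + \frac{i \sqrt{10}}{3}\right) = \frac{9 \left(- \frac{8}{3} + \frac{i \sqrt{10}}{3}\right)}{5} = - \frac{24}{5} + \frac{3 i \sqrt{10}}{5}$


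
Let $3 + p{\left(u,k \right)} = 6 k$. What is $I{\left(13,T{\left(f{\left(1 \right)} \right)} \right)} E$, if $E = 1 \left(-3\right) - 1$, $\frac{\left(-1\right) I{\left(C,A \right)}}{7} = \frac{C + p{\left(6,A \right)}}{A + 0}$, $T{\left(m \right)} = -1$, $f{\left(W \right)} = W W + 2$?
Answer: $-112$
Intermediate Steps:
$f{\left(W \right)} = 2 + W^{2}$ ($f{\left(W \right)} = W^{2} + 2 = 2 + W^{2}$)
$p{\left(u,k \right)} = -3 + 6 k$
$I{\left(C,A \right)} = - \frac{7 \left(-3 + C + 6 A\right)}{A}$ ($I{\left(C,A \right)} = - 7 \frac{C + \left(-3 + 6 A\right)}{A + 0} = - 7 \frac{-3 + C + 6 A}{A} = - \frac{7 \left(-3 + C + 6 A\right)}{A}$)
$E = -4$ ($E = -3 - 1 = -4$)
$I{\left(13,T{\left(f{\left(1 \right)} \right)} \right)} E = \frac{7 \left(3 - 13 - -6\right)}{-1} \left(-4\right) = 7 \left(-1\right) \left(3 - 13 + 6\right) \left(-4\right) = 7 \left(-1\right) \left(-4\right) \left(-4\right) = 28 \left(-4\right) = -112$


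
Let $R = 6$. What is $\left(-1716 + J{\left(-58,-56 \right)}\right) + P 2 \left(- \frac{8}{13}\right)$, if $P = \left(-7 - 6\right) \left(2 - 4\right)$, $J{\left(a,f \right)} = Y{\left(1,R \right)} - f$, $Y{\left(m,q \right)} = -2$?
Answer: $-1694$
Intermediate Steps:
$J{\left(a,f \right)} = -2 - f$
$P = 26$ ($P = \left(-13\right) \left(-2\right) = 26$)
$\left(-1716 + J{\left(-58,-56 \right)}\right) + P 2 \left(- \frac{8}{13}\right) = \left(-1716 - -54\right) + 26 \cdot 2 \left(- \frac{8}{13}\right) = \left(-1716 + \left(-2 + 56\right)\right) + 52 \left(\left(-8\right) \frac{1}{13}\right) = \left(-1716 + 54\right) + 52 \left(- \frac{8}{13}\right) = -1662 - 32 = -1694$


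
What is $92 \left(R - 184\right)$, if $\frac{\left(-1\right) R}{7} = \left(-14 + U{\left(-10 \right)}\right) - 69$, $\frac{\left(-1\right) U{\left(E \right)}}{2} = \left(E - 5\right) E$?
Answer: $229724$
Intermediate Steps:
$U{\left(E \right)} = - 2 E \left(-5 + E\right)$ ($U{\left(E \right)} = - 2 \left(E - 5\right) E = - 2 \left(-5 + E\right) E = - 2 E \left(-5 + E\right)$)
$R = 2681$ ($R = - 7 \left(\left(-14 + 2 \left(-10\right) \left(5 - -10\right)\right) - 69\right) = - 7 \left(\left(-14 + 2 \left(-10\right) \left(5 + 10\right)\right) - 69\right) = - 7 \left(\left(-14 + 2 \left(-10\right) 15\right) - 69\right) = - 7 \left(\left(-14 - 300\right) - 69\right) = - 7 \left(-314 - 69\right) = \left(-7\right) \left(-383\right) = 2681$)
$92 \left(R - 184\right) = 92 \left(2681 - 184\right) = 92 \cdot 2497 = 229724$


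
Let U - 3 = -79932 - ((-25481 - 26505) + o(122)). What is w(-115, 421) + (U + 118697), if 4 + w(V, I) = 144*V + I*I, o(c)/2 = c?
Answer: 251187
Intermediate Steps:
o(c) = 2*c
w(V, I) = -4 + I² + 144*V (w(V, I) = -4 + (144*V + I*I) = -4 + (144*V + I²) = -4 + (I² + 144*V) = -4 + I² + 144*V)
U = -28187 (U = 3 + (-79932 - ((-25481 - 26505) + 2*122)) = 3 + (-79932 - (-51986 + 244)) = 3 + (-79932 - 1*(-51742)) = 3 + (-79932 + 51742) = 3 - 28190 = -28187)
w(-115, 421) + (U + 118697) = (-4 + 421² + 144*(-115)) + (-28187 + 118697) = (-4 + 177241 - 16560) + 90510 = 160677 + 90510 = 251187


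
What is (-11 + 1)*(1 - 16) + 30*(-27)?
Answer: -660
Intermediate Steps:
(-11 + 1)*(1 - 16) + 30*(-27) = -10*(-15) - 810 = 150 - 810 = -660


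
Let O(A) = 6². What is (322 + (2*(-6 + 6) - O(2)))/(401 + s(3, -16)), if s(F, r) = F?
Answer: 143/202 ≈ 0.70792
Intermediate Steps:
O(A) = 36
(322 + (2*(-6 + 6) - O(2)))/(401 + s(3, -16)) = (322 + (2*(-6 + 6) - 1*36))/(401 + 3) = (322 + (2*0 - 36))/404 = (322 + (0 - 36))*(1/404) = (322 - 36)*(1/404) = 286*(1/404) = 143/202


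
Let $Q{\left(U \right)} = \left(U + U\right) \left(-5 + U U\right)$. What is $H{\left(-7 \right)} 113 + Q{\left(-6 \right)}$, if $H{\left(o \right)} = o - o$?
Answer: $-372$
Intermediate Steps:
$H{\left(o \right)} = 0$
$Q{\left(U \right)} = 2 U \left(-5 + U^{2}\right)$
$H{\left(-7 \right)} 113 + Q{\left(-6 \right)} = 0 \cdot 113 + 2 \left(-6\right) \left(-5 + \left(-6\right)^{2}\right) = 0 + 2 \left(-6\right) \left(-5 + 36\right) = 0 + 2 \left(-6\right) 31 = 0 - 372 = -372$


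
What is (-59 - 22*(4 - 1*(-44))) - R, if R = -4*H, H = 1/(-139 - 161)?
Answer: -83626/75 ≈ -1115.0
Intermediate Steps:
H = -1/300 (H = 1/(-300) = -1/300 ≈ -0.0033333)
R = 1/75 (R = -4*(-1/300) = 1/75 ≈ 0.013333)
(-59 - 22*(4 - 1*(-44))) - R = (-59 - 22*(4 - 1*(-44))) - 1*1/75 = (-59 - 22*(4 + 44)) - 1/75 = (-59 - 22*48) - 1/75 = (-59 - 1056) - 1/75 = -1115 - 1/75 = -83626/75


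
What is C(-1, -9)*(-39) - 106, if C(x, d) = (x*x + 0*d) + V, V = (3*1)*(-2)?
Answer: 89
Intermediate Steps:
V = -6 (V = 3*(-2) = -6)
C(x, d) = -6 + x**2 (C(x, d) = (x*x + 0*d) - 6 = (x**2 + 0) - 6 = x**2 - 6 = -6 + x**2)
C(-1, -9)*(-39) - 106 = (-6 + (-1)**2)*(-39) - 106 = (-6 + 1)*(-39) - 106 = -5*(-39) - 106 = 195 - 106 = 89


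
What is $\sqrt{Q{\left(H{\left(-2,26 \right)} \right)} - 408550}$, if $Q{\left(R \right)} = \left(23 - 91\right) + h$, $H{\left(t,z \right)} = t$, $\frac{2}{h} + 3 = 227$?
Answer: $\frac{i \sqrt{320356505}}{28} \approx 639.23 i$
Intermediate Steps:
$h = \frac{1}{112}$ ($h = \frac{2}{-3 + 227} = \frac{2}{224} = 2 \cdot \frac{1}{224} = \frac{1}{112} \approx 0.0089286$)
$Q{\left(R \right)} = - \frac{7615}{112}$ ($Q{\left(R \right)} = \left(23 - 91\right) + \frac{1}{112} = -68 + \frac{1}{112} = - \frac{7615}{112}$)
$\sqrt{Q{\left(H{\left(-2,26 \right)} \right)} - 408550} = \sqrt{- \frac{7615}{112} - 408550} = \sqrt{- \frac{45765215}{112}} = \frac{i \sqrt{320356505}}{28}$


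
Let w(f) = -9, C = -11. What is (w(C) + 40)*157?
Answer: 4867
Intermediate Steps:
(w(C) + 40)*157 = (-9 + 40)*157 = 31*157 = 4867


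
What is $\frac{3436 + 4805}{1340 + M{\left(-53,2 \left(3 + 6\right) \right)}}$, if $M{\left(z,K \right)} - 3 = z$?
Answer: $\frac{2747}{430} \approx 6.3884$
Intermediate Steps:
$M{\left(z,K \right)} = 3 + z$
$\frac{3436 + 4805}{1340 + M{\left(-53,2 \left(3 + 6\right) \right)}} = \frac{3436 + 4805}{1340 + \left(3 - 53\right)} = \frac{8241}{1340 - 50} = \frac{8241}{1290} = 8241 \cdot \frac{1}{1290} = \frac{2747}{430}$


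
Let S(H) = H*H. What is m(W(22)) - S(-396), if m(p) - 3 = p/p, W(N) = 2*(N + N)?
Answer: -156812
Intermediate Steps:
W(N) = 4*N (W(N) = 2*(2*N) = 4*N)
m(p) = 4 (m(p) = 3 + p/p = 3 + 1 = 4)
S(H) = H²
m(W(22)) - S(-396) = 4 - 1*(-396)² = 4 - 1*156816 = 4 - 156816 = -156812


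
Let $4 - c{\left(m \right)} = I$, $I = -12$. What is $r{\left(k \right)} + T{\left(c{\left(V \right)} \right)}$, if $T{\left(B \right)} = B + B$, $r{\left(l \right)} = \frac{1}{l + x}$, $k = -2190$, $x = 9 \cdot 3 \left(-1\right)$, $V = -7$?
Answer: $\frac{70943}{2217} \approx 32.0$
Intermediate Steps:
$c{\left(m \right)} = 16$ ($c{\left(m \right)} = 4 - -12 = 4 + 12 = 16$)
$x = -27$ ($x = 27 \left(-1\right) = -27$)
$r{\left(l \right)} = \frac{1}{-27 + l}$ ($r{\left(l \right)} = \frac{1}{l - 27} = \frac{1}{-27 + l}$)
$T{\left(B \right)} = 2 B$
$r{\left(k \right)} + T{\left(c{\left(V \right)} \right)} = \frac{1}{-27 - 2190} + 2 \cdot 16 = \frac{1}{-2217} + 32 = - \frac{1}{2217} + 32 = \frac{70943}{2217}$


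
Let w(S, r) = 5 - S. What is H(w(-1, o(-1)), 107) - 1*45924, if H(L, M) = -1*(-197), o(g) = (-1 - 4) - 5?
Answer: -45727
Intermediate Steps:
o(g) = -10 (o(g) = -5 - 5 = -10)
H(L, M) = 197
H(w(-1, o(-1)), 107) - 1*45924 = 197 - 1*45924 = 197 - 45924 = -45727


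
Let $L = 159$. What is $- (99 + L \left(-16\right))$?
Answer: $2445$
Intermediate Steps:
$- (99 + L \left(-16\right)) = - (99 + 159 \left(-16\right)) = - (99 - 2544) = \left(-1\right) \left(-2445\right) = 2445$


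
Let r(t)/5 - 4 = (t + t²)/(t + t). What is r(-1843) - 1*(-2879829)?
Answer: 2875244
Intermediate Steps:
r(t) = 20 + 5*(t + t²)/(2*t) (r(t) = 20 + 5*((t + t²)/(t + t)) = 20 + 5*((t + t²)/((2*t))) = 20 + 5*((t + t²)*(1/(2*t))) = 20 + 5*((t + t²)/(2*t)) = 20 + 5*(t + t²)/(2*t))
r(-1843) - 1*(-2879829) = (45/2 + (5/2)*(-1843)) - 1*(-2879829) = (45/2 - 9215/2) + 2879829 = -4585 + 2879829 = 2875244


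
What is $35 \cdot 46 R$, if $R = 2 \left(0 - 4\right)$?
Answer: $-12880$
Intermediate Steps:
$R = -8$ ($R = 2 \left(-4\right) = -8$)
$35 \cdot 46 R = 35 \cdot 46 \left(-8\right) = 1610 \left(-8\right) = -12880$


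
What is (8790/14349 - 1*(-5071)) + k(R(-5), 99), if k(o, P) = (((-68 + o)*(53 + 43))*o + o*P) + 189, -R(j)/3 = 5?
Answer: 589722915/4783 ≈ 1.2330e+5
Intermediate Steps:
R(j) = -15 (R(j) = -3*5 = -15)
k(o, P) = 189 + P*o + o*(-6528 + 96*o) (k(o, P) = (((-68 + o)*96)*o + P*o) + 189 = ((-6528 + 96*o)*o + P*o) + 189 = (o*(-6528 + 96*o) + P*o) + 189 = (P*o + o*(-6528 + 96*o)) + 189 = 189 + P*o + o*(-6528 + 96*o))
(8790/14349 - 1*(-5071)) + k(R(-5), 99) = (8790/14349 - 1*(-5071)) + (189 - 6528*(-15) + 96*(-15)**2 + 99*(-15)) = (8790*(1/14349) + 5071) + (189 + 97920 + 96*225 - 1485) = (2930/4783 + 5071) + (189 + 97920 + 21600 - 1485) = 24257523/4783 + 118224 = 589722915/4783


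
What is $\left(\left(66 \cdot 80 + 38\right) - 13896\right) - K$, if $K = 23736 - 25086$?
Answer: $-7228$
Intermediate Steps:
$K = -1350$ ($K = 23736 - 25086 = -1350$)
$\left(\left(66 \cdot 80 + 38\right) - 13896\right) - K = \left(\left(66 \cdot 80 + 38\right) - 13896\right) - -1350 = \left(\left(5280 + 38\right) - 13896\right) + 1350 = \left(5318 - 13896\right) + 1350 = -8578 + 1350 = -7228$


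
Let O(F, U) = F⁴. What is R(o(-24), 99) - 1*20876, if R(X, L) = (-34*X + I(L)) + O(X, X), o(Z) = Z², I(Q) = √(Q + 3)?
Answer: 110075273716 + √102 ≈ 1.1008e+11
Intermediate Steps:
I(Q) = √(3 + Q)
R(X, L) = X⁴ + √(3 + L) - 34*X (R(X, L) = (-34*X + √(3 + L)) + X⁴ = (√(3 + L) - 34*X) + X⁴ = X⁴ + √(3 + L) - 34*X)
R(o(-24), 99) - 1*20876 = (((-24)²)⁴ + √(3 + 99) - 34*(-24)²) - 1*20876 = (576⁴ + √102 - 34*576) - 20876 = (110075314176 + √102 - 19584) - 20876 = (110075294592 + √102) - 20876 = 110075273716 + √102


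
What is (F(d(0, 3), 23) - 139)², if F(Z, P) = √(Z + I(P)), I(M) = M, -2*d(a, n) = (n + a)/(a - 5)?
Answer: (1390 - √2330)²/100 ≈ 18002.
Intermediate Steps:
d(a, n) = -(a + n)/(2*(-5 + a)) (d(a, n) = -(n + a)/(2*(a - 5)) = -(a + n)/(2*(-5 + a)))
F(Z, P) = √(P + Z) (F(Z, P) = √(Z + P) = √(P + Z))
(F(d(0, 3), 23) - 139)² = (√(23 + (-1*0 - 1*3)/(2*(-5 + 0))) - 139)² = (√(23 + (½)*(0 - 3)/(-5)) - 139)² = (√(23 + (½)*(-⅕)*(-3)) - 139)² = (√(23 + 3/10) - 139)² = (√(233/10) - 139)² = (√2330/10 - 139)² = (-139 + √2330/10)²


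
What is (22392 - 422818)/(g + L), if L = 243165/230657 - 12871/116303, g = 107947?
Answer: -826297565188942/222755572641845 ≈ -3.7094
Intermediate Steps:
L = 25312032748/26826101071 (L = 243165*(1/230657) - 12871*1/116303 = 243165/230657 - 12871/116303 = 25312032748/26826101071 ≈ 0.94356)
(22392 - 422818)/(g + L) = (22392 - 422818)/(107947 + 25312032748/26826101071) = -400426/2895822444343985/26826101071 = -400426*26826101071/2895822444343985 = -826297565188942/222755572641845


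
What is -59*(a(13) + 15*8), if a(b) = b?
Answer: -7847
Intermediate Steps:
-59*(a(13) + 15*8) = -59*(13 + 15*8) = -59*(13 + 120) = -59*133 = -7847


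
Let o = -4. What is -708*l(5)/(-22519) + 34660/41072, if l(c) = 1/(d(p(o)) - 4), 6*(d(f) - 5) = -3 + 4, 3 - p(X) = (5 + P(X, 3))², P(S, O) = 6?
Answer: 1409508409/1618575644 ≈ 0.87083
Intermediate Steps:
p(X) = -118 (p(X) = 3 - (5 + 6)² = 3 - 1*11² = 3 - 1*121 = 3 - 121 = -118)
d(f) = 31/6 (d(f) = 5 + (-3 + 4)/6 = 5 + (⅙)*1 = 5 + ⅙ = 31/6)
l(c) = 6/7 (l(c) = 1/(31/6 - 4) = 1/(7/6) = 6/7)
-708*l(5)/(-22519) + 34660/41072 = -708*6/7/(-22519) + 34660/41072 = -4248/7*(-1/22519) + 34660*(1/41072) = 4248/157633 + 8665/10268 = 1409508409/1618575644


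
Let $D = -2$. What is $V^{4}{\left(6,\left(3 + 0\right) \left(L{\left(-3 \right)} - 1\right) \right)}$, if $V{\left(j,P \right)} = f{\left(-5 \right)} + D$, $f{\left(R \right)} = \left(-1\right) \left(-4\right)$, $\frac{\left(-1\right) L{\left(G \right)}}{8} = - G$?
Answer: $16$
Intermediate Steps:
$L{\left(G \right)} = 8 G$ ($L{\left(G \right)} = - 8 \left(- G\right) = 8 G$)
$f{\left(R \right)} = 4$
$V{\left(j,P \right)} = 2$ ($V{\left(j,P \right)} = 4 - 2 = 2$)
$V^{4}{\left(6,\left(3 + 0\right) \left(L{\left(-3 \right)} - 1\right) \right)} = 2^{4} = 16$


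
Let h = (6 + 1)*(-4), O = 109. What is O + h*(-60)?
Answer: 1789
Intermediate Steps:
h = -28 (h = 7*(-4) = -28)
O + h*(-60) = 109 - 28*(-60) = 109 + 1680 = 1789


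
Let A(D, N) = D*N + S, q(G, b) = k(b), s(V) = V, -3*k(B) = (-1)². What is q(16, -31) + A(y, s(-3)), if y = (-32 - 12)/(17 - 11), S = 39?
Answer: 182/3 ≈ 60.667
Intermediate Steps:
k(B) = -⅓ (k(B) = -⅓*(-1)² = -⅓*1 = -⅓)
y = -22/3 (y = -44/6 = -44*⅙ = -22/3 ≈ -7.3333)
q(G, b) = -⅓
A(D, N) = 39 + D*N (A(D, N) = D*N + 39 = 39 + D*N)
q(16, -31) + A(y, s(-3)) = -⅓ + (39 - 22/3*(-3)) = -⅓ + (39 + 22) = -⅓ + 61 = 182/3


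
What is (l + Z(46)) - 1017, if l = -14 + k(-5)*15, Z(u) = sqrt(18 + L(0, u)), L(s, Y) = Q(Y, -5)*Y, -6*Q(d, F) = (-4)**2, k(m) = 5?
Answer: -956 + I*sqrt(942)/3 ≈ -956.0 + 10.231*I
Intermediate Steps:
Q(d, F) = -8/3 (Q(d, F) = -1/6*(-4)**2 = -1/6*16 = -8/3)
L(s, Y) = -8*Y/3
Z(u) = sqrt(18 - 8*u/3)
l = 61 (l = -14 + 5*15 = -14 + 75 = 61)
(l + Z(46)) - 1017 = (61 + sqrt(162 - 24*46)/3) - 1017 = (61 + sqrt(162 - 1104)/3) - 1017 = (61 + sqrt(-942)/3) - 1017 = (61 + (I*sqrt(942))/3) - 1017 = (61 + I*sqrt(942)/3) - 1017 = -956 + I*sqrt(942)/3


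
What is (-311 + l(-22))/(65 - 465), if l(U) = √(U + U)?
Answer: 311/400 - I*√11/200 ≈ 0.7775 - 0.016583*I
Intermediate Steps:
l(U) = √2*√U (l(U) = √(2*U) = √2*√U)
(-311 + l(-22))/(65 - 465) = (-311 + √2*√(-22))/(65 - 465) = (-311 + √2*(I*√22))/(-400) = (-311 + 2*I*√11)*(-1/400) = 311/400 - I*√11/200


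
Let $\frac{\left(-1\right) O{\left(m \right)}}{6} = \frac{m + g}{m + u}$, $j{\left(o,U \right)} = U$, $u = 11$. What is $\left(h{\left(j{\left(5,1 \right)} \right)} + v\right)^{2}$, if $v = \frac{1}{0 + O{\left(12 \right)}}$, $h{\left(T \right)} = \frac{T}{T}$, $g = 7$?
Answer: $\frac{8281}{12996} \approx 0.6372$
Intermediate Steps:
$h{\left(T \right)} = 1$
$O{\left(m \right)} = - \frac{6 \left(7 + m\right)}{11 + m}$ ($O{\left(m \right)} = - 6 \frac{m + 7}{m + 11} = - 6 \frac{7 + m}{11 + m} = - \frac{6 \left(7 + m\right)}{11 + m}$)
$v = - \frac{23}{114}$ ($v = \frac{1}{0 + \frac{6 \left(-7 - 12\right)}{11 + 12}} = \frac{1}{0 + \frac{6 \left(-7 - 12\right)}{23}} = \frac{1}{0 + 6 \cdot \frac{1}{23} \left(-19\right)} = \frac{1}{0 - \frac{114}{23}} = \frac{1}{- \frac{114}{23}} = - \frac{23}{114} \approx -0.20175$)
$\left(h{\left(j{\left(5,1 \right)} \right)} + v\right)^{2} = \left(1 - \frac{23}{114}\right)^{2} = \left(\frac{91}{114}\right)^{2} = \frac{8281}{12996}$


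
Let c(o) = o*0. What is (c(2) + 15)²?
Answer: 225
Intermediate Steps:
c(o) = 0
(c(2) + 15)² = (0 + 15)² = 15² = 225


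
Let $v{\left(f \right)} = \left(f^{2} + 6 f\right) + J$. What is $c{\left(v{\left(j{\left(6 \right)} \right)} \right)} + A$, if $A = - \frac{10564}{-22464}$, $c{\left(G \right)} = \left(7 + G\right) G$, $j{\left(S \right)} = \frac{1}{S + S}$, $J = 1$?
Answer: $\frac{3582493}{269568} \approx 13.29$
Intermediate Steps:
$j{\left(S \right)} = \frac{1}{2 S}$
$v{\left(f \right)} = 1 + f^{2} + 6 f$ ($v{\left(f \right)} = \left(f^{2} + 6 f\right) + 1 = 1 + f^{2} + 6 f$)
$c{\left(G \right)} = G \left(7 + G\right)$
$A = \frac{2641}{5616}$ ($A = \left(-10564\right) \left(- \frac{1}{22464}\right) = \frac{2641}{5616} \approx 0.47026$)
$c{\left(v{\left(j{\left(6 \right)} \right)} \right)} + A = \left(1 + \left(\frac{1}{2 \cdot 6}\right)^{2} + 6 \frac{1}{2 \cdot 6}\right) \left(7 + \left(1 + \left(\frac{1}{2 \cdot 6}\right)^{2} + 6 \frac{1}{2 \cdot 6}\right)\right) + \frac{2641}{5616} = \left(1 + \left(\frac{1}{2} \cdot \frac{1}{6}\right)^{2} + 6 \cdot \frac{1}{2} \cdot \frac{1}{6}\right) \left(7 + \left(1 + \left(\frac{1}{2} \cdot \frac{1}{6}\right)^{2} + 6 \cdot \frac{1}{2} \cdot \frac{1}{6}\right)\right) + \frac{2641}{5616} = \left(1 + \left(\frac{1}{12}\right)^{2} + 6 \cdot \frac{1}{12}\right) \left(7 + \left(1 + \left(\frac{1}{12}\right)^{2} + 6 \cdot \frac{1}{12}\right)\right) + \frac{2641}{5616} = \left(1 + \frac{1}{144} + \frac{1}{2}\right) \left(7 + \left(1 + \frac{1}{144} + \frac{1}{2}\right)\right) + \frac{2641}{5616} = \frac{217 \left(7 + \frac{217}{144}\right)}{144} + \frac{2641}{5616} = \frac{217}{144} \cdot \frac{1225}{144} + \frac{2641}{5616} = \frac{265825}{20736} + \frac{2641}{5616} = \frac{3582493}{269568}$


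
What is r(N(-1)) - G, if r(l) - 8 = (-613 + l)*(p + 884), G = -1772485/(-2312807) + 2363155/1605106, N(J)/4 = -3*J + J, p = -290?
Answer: -1334068004212412699/3712300392542 ≈ -3.5936e+5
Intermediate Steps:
N(J) = -8*J (N(J) = 4*(-3*J + J) = 4*(-2*J) = -8*J)
G = 8310547734495/3712300392542 (G = -1772485*(-1/2312807) + 2363155*(1/1605106) = 1772485/2312807 + 2363155/1605106 = 8310547734495/3712300392542 ≈ 2.2387)
r(l) = -364114 + 594*l (r(l) = 8 + (-613 + l)*(-290 + 884) = 8 + (-613 + l)*594 = 8 + (-364122 + 594*l) = -364114 + 594*l)
r(N(-1)) - G = (-364114 + 594*(-8*(-1))) - 1*8310547734495/3712300392542 = (-364114 + 594*8) - 8310547734495/3712300392542 = (-364114 + 4752) - 8310547734495/3712300392542 = -359362 - 8310547734495/3712300392542 = -1334068004212412699/3712300392542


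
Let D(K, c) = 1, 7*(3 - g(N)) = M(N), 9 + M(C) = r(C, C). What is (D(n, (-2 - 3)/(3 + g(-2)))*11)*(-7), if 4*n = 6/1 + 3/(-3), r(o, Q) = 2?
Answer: -77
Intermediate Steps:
M(C) = -7 (M(C) = -9 + 2 = -7)
g(N) = 4 (g(N) = 3 - 1/7*(-7) = 3 + 1 = 4)
n = 5/4 (n = (6/1 + 3/(-3))/4 = (6*1 + 3*(-1/3))/4 = (6 - 1)/4 = (1/4)*5 = 5/4 ≈ 1.2500)
(D(n, (-2 - 3)/(3 + g(-2)))*11)*(-7) = (1*11)*(-7) = 11*(-7) = -77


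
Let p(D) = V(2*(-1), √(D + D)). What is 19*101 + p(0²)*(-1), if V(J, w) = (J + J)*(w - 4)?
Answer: 1903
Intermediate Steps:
V(J, w) = 2*J*(-4 + w) (V(J, w) = (2*J)*(-4 + w) = 2*J*(-4 + w))
p(D) = 16 - 4*√2*√D (p(D) = 2*(2*(-1))*(-4 + √(D + D)) = 2*(-2)*(-4 + √(2*D)) = 2*(-2)*(-4 + √2*√D) = 16 - 4*√2*√D)
19*101 + p(0²)*(-1) = 19*101 + (16 - 4*√2*√(0²))*(-1) = 1919 + (16 - 4*√2*√0)*(-1) = 1919 + (16 - 4*√2*0)*(-1) = 1919 + (16 + 0)*(-1) = 1919 + 16*(-1) = 1919 - 16 = 1903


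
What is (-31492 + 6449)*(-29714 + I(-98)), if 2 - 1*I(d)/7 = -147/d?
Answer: 1488080103/2 ≈ 7.4404e+8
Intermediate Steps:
I(d) = 14 + 1029/d (I(d) = 14 - (-1029)/d = 14 + 1029/d)
(-31492 + 6449)*(-29714 + I(-98)) = (-31492 + 6449)*(-29714 + (14 + 1029/(-98))) = -25043*(-29714 + (14 + 1029*(-1/98))) = -25043*(-29714 + (14 - 21/2)) = -25043*(-29714 + 7/2) = -25043*(-59421/2) = 1488080103/2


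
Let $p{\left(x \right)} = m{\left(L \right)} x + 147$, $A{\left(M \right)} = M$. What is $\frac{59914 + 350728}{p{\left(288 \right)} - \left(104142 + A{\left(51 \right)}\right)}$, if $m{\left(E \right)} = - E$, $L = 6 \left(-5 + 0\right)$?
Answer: $- \frac{205321}{47703} \approx -4.3042$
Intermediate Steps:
$L = -30$ ($L = 6 \left(-5\right) = -30$)
$p{\left(x \right)} = 147 + 30 x$ ($p{\left(x \right)} = \left(-1\right) \left(-30\right) x + 147 = 30 x + 147 = 147 + 30 x$)
$\frac{59914 + 350728}{p{\left(288 \right)} - \left(104142 + A{\left(51 \right)}\right)} = \frac{59914 + 350728}{\left(147 + 30 \cdot 288\right) - 104193} = \frac{410642}{\left(147 + 8640\right) - 104193} = \frac{410642}{8787 - 104193} = \frac{410642}{-95406} = 410642 \left(- \frac{1}{95406}\right) = - \frac{205321}{47703}$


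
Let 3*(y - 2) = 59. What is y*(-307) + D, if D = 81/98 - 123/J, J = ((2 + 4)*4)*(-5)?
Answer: -39100913/5880 ≈ -6649.8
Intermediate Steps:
J = -120 (J = (6*4)*(-5) = 24*(-5) = -120)
y = 65/3 (y = 2 + (1/3)*59 = 2 + 59/3 = 65/3 ≈ 21.667)
D = 3629/1960 (D = 81/98 - 123/(-120) = 81*(1/98) - 123*(-1/120) = 81/98 + 41/40 = 3629/1960 ≈ 1.8515)
y*(-307) + D = (65/3)*(-307) + 3629/1960 = -19955/3 + 3629/1960 = -39100913/5880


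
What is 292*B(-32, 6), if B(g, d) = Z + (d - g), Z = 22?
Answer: 17520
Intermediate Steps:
B(g, d) = 22 + d - g (B(g, d) = 22 + (d - g) = 22 + d - g)
292*B(-32, 6) = 292*(22 + 6 - 1*(-32)) = 292*(22 + 6 + 32) = 292*60 = 17520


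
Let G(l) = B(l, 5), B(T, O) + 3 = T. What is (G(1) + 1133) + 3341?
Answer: 4472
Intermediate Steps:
B(T, O) = -3 + T
G(l) = -3 + l
(G(1) + 1133) + 3341 = ((-3 + 1) + 1133) + 3341 = (-2 + 1133) + 3341 = 1131 + 3341 = 4472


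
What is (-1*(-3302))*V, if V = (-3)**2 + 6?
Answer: 49530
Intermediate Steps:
V = 15 (V = 9 + 6 = 15)
(-1*(-3302))*V = -1*(-3302)*15 = 3302*15 = 49530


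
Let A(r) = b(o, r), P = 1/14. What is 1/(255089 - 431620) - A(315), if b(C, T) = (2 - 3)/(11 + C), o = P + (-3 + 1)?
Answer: 2471307/22419437 ≈ 0.11023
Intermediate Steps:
P = 1/14 ≈ 0.071429
o = -27/14 (o = 1/14 + (-3 + 1) = 1/14 - 2 = -27/14 ≈ -1.9286)
b(C, T) = -1/(11 + C)
A(r) = -14/127 (A(r) = -1/(11 - 27/14) = -1/127/14 = -1*14/127 = -14/127)
1/(255089 - 431620) - A(315) = 1/(255089 - 431620) - 1*(-14/127) = 1/(-176531) + 14/127 = -1/176531 + 14/127 = 2471307/22419437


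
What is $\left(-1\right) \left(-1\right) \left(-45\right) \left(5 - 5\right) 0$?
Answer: $0$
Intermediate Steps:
$\left(-1\right) \left(-1\right) \left(-45\right) \left(5 - 5\right) 0 = 1 \left(-45\right) 0 \cdot 0 = \left(-45\right) 0 = 0$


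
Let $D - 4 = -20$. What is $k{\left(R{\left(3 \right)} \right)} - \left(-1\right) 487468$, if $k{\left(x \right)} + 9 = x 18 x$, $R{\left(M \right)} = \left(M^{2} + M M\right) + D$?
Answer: $487531$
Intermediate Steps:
$D = -16$ ($D = 4 - 20 = -16$)
$R{\left(M \right)} = -16 + 2 M^{2}$ ($R{\left(M \right)} = \left(M^{2} + M M\right) - 16 = \left(M^{2} + M^{2}\right) - 16 = 2 M^{2} - 16 = -16 + 2 M^{2}$)
$k{\left(x \right)} = -9 + 18 x^{2}$ ($k{\left(x \right)} = -9 + x 18 x = -9 + 18 x^{2}$)
$k{\left(R{\left(3 \right)} \right)} - \left(-1\right) 487468 = \left(-9 + 18 \left(-16 + 2 \cdot 3^{2}\right)^{2}\right) - \left(-1\right) 487468 = \left(-9 + 18 \left(-16 + 2 \cdot 9\right)^{2}\right) - -487468 = \left(-9 + 18 \left(-16 + 18\right)^{2}\right) + 487468 = \left(-9 + 18 \cdot 2^{2}\right) + 487468 = \left(-9 + 18 \cdot 4\right) + 487468 = \left(-9 + 72\right) + 487468 = 63 + 487468 = 487531$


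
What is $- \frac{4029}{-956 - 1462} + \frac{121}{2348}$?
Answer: $\frac{1625445}{946244} \approx 1.7178$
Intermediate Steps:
$- \frac{4029}{-956 - 1462} + \frac{121}{2348} = - \frac{4029}{-2418} + 121 \cdot \frac{1}{2348} = \left(-4029\right) \left(- \frac{1}{2418}\right) + \frac{121}{2348} = \frac{1343}{806} + \frac{121}{2348} = \frac{1625445}{946244}$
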